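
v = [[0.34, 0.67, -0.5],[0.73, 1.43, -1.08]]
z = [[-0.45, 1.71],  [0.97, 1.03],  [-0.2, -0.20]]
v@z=[[0.60,  1.37], [1.27,  2.94]]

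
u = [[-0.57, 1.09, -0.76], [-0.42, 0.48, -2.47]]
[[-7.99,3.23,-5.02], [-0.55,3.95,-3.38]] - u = [[-7.42,2.14,-4.26], [-0.13,3.47,-0.91]]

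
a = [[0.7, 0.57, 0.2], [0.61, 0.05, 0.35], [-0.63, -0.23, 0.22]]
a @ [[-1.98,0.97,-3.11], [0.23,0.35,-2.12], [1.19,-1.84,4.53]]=[[-1.02,0.51,-2.48], [-0.78,-0.03,-0.42], [1.46,-1.1,3.44]]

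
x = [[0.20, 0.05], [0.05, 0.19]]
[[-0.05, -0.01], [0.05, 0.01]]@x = [[-0.01, -0.0], [0.01, 0.0]]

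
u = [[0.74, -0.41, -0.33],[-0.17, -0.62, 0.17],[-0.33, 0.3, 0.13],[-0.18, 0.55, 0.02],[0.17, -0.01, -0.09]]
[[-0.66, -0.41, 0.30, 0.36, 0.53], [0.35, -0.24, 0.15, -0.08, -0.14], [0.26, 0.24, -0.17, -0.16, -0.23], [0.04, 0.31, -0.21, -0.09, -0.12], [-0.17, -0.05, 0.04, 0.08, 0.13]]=u @ [[-0.9, -0.7, 0.36, 0.48, 0.28], [-0.24, 0.36, -0.27, 0.00, -0.09], [0.27, -0.77, 0.23, -0.0, -0.88]]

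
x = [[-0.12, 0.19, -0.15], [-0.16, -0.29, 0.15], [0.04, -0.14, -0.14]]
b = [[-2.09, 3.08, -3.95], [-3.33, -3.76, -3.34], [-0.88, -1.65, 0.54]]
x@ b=[[-0.25, -0.84, -0.24], [1.17, 0.35, 1.68], [0.51, 0.88, 0.23]]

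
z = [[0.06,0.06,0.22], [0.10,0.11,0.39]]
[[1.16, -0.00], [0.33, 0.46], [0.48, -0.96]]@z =[[0.07, 0.07, 0.26],  [0.07, 0.07, 0.25],  [-0.07, -0.08, -0.27]]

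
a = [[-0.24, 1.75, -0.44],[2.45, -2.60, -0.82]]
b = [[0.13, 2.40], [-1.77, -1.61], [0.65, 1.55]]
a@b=[[-3.41, -4.08], [4.39, 8.8]]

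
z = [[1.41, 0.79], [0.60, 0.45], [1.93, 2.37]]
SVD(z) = [[-0.44, -0.85], [-0.21, -0.22], [-0.87, 0.48]] @ diag([3.495587112468481, 0.545317099625774]) @ [[-0.70, -0.72], [-0.72, 0.70]]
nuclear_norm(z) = 4.04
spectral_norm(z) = 3.50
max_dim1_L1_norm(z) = 4.3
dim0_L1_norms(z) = [3.94, 3.61]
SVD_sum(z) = [[1.08, 1.11], [0.52, 0.53], [2.12, 2.19]] + [[0.33,-0.32], [0.08,-0.08], [-0.19,0.18]]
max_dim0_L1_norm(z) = 3.94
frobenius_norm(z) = 3.54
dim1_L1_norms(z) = [2.2, 1.05, 4.3]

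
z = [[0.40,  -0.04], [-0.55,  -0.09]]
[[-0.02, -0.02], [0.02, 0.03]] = z@[[-0.05, -0.05],[0.04, -0.02]]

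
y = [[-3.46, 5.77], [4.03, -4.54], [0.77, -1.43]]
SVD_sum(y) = [[-3.89, 5.46], [3.50, -4.91], [0.94, -1.31]] + [[0.43, 0.31],[0.53, 0.37],[-0.17, -0.12]]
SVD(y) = [[-0.73, -0.62], [0.66, -0.75], [0.18, 0.24]] @ diag([9.165862980625278, 0.8612524719285947]) @ [[0.58, -0.81],  [-0.81, -0.58]]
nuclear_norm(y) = 10.03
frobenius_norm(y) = 9.21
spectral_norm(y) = 9.17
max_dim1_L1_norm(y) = 9.23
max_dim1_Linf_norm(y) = 5.77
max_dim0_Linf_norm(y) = 5.77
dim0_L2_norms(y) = [5.37, 7.48]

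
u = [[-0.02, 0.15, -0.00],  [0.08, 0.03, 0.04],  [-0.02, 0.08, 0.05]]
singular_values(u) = [0.18, 0.09, 0.04]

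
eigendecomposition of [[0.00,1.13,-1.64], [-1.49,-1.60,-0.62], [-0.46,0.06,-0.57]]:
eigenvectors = [[-0.24-0.48j, -0.24+0.48j, (-0.77+0j)], [0.82+0.00j, 0.82-0.00j, 0.46+0.00j], [(0.08-0.21j), (0.08+0.21j), 0.45+0.00j]]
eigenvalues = [(-1.22+1.03j), (-1.22-1.03j), (0.28+0j)]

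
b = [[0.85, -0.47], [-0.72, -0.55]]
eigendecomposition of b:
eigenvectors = [[0.91, 0.28], [-0.41, 0.96]]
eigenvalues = [1.06, -0.76]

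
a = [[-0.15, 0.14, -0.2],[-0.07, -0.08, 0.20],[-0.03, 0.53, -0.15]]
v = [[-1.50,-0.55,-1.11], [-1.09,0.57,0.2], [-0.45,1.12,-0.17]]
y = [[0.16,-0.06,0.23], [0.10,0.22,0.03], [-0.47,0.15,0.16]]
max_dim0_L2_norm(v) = 1.91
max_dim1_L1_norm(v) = 3.16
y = a @ v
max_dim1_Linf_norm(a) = 0.53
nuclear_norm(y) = 1.04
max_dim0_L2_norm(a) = 0.55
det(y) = 0.03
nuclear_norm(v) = 4.11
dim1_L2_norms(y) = [0.29, 0.24, 0.52]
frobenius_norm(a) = 0.66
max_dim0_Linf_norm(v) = 1.5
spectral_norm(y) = 0.53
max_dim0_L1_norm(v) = 3.04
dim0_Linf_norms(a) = [0.15, 0.53, 0.2]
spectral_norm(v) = 2.10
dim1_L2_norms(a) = [0.29, 0.23, 0.55]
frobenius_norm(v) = 2.61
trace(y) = 0.54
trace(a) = -0.38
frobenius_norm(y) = 0.64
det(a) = 0.02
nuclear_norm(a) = 0.97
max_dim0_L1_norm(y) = 0.73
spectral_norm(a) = 0.61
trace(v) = -1.10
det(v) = 1.70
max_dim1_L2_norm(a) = 0.55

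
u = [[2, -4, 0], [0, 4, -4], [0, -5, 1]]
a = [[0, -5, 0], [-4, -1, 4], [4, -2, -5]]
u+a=[[2, -9, 0], [-4, 3, 0], [4, -7, -4]]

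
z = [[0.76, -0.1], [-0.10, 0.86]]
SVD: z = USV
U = [[-0.53, 0.85], [0.85, 0.53]]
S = [0.92, 0.7]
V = [[-0.53, 0.85], [0.85, 0.53]]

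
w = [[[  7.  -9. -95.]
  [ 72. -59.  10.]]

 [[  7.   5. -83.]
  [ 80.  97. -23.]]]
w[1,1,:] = [80.0, 97.0, -23.0]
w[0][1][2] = 10.0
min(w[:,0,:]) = -95.0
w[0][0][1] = -9.0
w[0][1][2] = 10.0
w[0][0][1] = -9.0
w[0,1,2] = 10.0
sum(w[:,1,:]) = 177.0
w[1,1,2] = -23.0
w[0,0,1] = -9.0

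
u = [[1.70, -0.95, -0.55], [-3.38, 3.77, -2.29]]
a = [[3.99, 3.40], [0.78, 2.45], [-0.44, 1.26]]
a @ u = [[-4.71, 9.03, -9.98], [-6.96, 8.50, -6.04], [-5.01, 5.17, -2.64]]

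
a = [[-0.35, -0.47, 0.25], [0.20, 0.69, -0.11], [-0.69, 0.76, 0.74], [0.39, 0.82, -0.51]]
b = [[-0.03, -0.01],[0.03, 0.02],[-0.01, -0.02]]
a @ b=[[-0.01, -0.01], [0.02, 0.01], [0.04, 0.01], [0.02, 0.02]]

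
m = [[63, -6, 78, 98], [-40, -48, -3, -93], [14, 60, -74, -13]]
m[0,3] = 98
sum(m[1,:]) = -184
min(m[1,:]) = -93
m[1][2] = -3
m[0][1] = -6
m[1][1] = -48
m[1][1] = -48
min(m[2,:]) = -74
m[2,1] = 60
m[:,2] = [78, -3, -74]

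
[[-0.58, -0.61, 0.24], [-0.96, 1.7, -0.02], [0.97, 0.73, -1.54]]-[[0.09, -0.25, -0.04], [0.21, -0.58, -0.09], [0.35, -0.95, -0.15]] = [[-0.67, -0.36, 0.28],  [-1.17, 2.28, 0.07],  [0.62, 1.68, -1.39]]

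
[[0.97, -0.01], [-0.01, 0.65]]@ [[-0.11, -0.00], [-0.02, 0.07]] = [[-0.11, -0.00], [-0.01, 0.05]]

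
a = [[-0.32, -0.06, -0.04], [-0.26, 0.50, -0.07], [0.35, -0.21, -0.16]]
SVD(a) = [[-0.26,0.75,0.6], [-0.77,-0.54,0.34], [0.58,-0.38,0.72]] @ diag([0.6929388029763868, 0.3380825148914924, 0.1668413271773399]) @ [[0.70, -0.71, -0.04], [-0.69, -0.69, 0.2], [-0.17, -0.11, -0.98]]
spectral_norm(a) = 0.69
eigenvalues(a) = [(0.54+0j), (-0.26+0.08j), (-0.26-0.08j)]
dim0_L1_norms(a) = [0.93, 0.77, 0.27]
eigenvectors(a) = [[0.05+0.00j, (0.27-0.25j), 0.27+0.25j], [-0.95+0.00j, 0.02-0.09j, 0.02+0.09j], [(0.31+0j), (-0.92+0j), -0.92-0.00j]]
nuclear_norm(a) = 1.20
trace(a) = 0.02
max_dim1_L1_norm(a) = 0.83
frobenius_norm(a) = 0.79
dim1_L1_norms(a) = [0.42, 0.83, 0.72]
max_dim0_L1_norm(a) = 0.93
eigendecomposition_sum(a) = [[(0.01-0j),(-0.03-0j),0j], [-0.17+0.00j,0.51+0.00j,-0.04-0.00j], [0.06-0.00j,(-0.17-0j),(0.01+0j)]] + [[(-0.16-0.09j), -0.02-0.03j, (-0.02-0.07j)], [(-0.04+0.01j), -0.01-0.00j, (-0.01-0.01j)], [(0.15+0.44j), (-0.02+0.08j), (-0.09+0.17j)]] + [[(-0.16+0.09j), (-0.02+0.03j), (-0.02+0.07j)],[(-0.04-0.01j), -0.01+0.00j, -0.01+0.01j],[0.15-0.44j, -0.02-0.08j, (-0.09-0.17j)]]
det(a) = 0.04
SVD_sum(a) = [[-0.13, 0.13, 0.01], [-0.38, 0.38, 0.02], [0.28, -0.29, -0.02]] + [[-0.18, -0.18, 0.05], [0.13, 0.13, -0.04], [0.09, 0.09, -0.03]] + [[-0.02, -0.01, -0.1], [-0.01, -0.01, -0.06], [-0.02, -0.01, -0.12]]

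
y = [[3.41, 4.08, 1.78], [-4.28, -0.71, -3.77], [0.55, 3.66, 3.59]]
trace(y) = 6.29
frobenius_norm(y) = 9.54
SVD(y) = [[-0.61, -0.20, -0.76], [0.59, -0.76, -0.27], [-0.52, -0.62, 0.59]] @ diag([8.63546767499819, 3.3925591695806427, 2.23242924075001]) @ [[-0.57, -0.56, -0.60],[0.65, -0.75, 0.08],[-0.5, -0.35, 0.79]]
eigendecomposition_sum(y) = [[1.24+1.21j, (1.98-0.95j), (1.36+0.62j)], [-2.30+0.53j, -0.38+2.97j, (-1.72+1.1j)], [(0.93+1.27j), (1.91-0.56j), (1.13+0.76j)]] + [[(1.24-1.21j), (1.98+0.95j), 1.36-0.62j], [(-2.3-0.53j), -0.38-2.97j, -1.72-1.10j], [(0.93-1.27j), (1.91+0.56j), (1.13-0.76j)]] + [[(0.93-0j), 0.12-0.00j, (-0.94-0j)], [0.32-0.00j, (0.04-0j), (-0.33-0j)], [(-1.32+0j), -0.17+0.00j, 1.33+0.00j]]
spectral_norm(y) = 8.64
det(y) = 65.40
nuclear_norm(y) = 14.26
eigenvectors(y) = [[-0.28-0.44j, (-0.28+0.44j), -0.57+0.00j],[(0.71+0j), (0.71-0j), (-0.2+0j)],[(-0.19-0.43j), (-0.19+0.43j), (0.8+0j)]]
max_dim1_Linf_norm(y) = 4.28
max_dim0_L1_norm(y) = 9.14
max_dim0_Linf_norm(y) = 4.28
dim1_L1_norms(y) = [9.27, 8.76, 7.8]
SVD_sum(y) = [[3.01, 2.97, 3.19], [-2.9, -2.86, -3.07], [2.57, 2.54, 2.73]] + [[-0.45, 0.52, -0.06],[-1.68, 1.94, -0.22],[-1.37, 1.58, -0.18]] + [[0.85, 0.59, -1.35],[0.30, 0.21, -0.48],[-0.66, -0.45, 1.04]]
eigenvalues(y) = [(1.99+4.94j), (1.99-4.94j), (2.31+0j)]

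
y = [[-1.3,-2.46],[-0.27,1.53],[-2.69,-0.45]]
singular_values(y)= [3.58, 2.19]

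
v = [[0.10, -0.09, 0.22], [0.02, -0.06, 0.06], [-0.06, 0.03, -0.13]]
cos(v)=[[1.00, -0.00, 0.01], [0.0, 1.00, 0.00], [-0.00, 0.00, 1.00]]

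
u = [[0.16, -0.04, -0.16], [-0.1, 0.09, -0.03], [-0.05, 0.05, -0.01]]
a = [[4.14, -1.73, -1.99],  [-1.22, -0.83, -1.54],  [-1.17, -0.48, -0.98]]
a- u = [[3.98, -1.69, -1.83], [-1.12, -0.92, -1.51], [-1.12, -0.53, -0.97]]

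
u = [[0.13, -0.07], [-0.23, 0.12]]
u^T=[[0.13, -0.23], [-0.07, 0.12]]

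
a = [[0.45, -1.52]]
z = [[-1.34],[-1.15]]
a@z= [[1.14]]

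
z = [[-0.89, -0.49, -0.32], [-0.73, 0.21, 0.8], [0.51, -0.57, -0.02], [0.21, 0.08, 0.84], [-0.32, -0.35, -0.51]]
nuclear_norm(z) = 3.40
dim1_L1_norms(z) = [1.7, 1.74, 1.1, 1.13, 1.18]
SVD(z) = [[-0.52, 0.56, -0.36], [0.4, 0.72, -0.13], [-0.08, -0.4, -0.81], [0.58, 0.03, -0.44], [-0.48, 0.11, -0.12]] @ diag([1.41567004270244, 1.3098744185376061, 0.6769101401631089]) @ [[0.28, 0.42, 0.86], [-0.96, 0.05, 0.29], [-0.08, 0.9, -0.42]]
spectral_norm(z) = 1.42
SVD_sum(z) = [[-0.21, -0.31, -0.63], [0.16, 0.24, 0.49], [-0.03, -0.05, -0.1], [0.23, 0.35, 0.70], [-0.19, -0.29, -0.58]] + [[-0.70, 0.04, 0.21], [-0.90, 0.05, 0.27], [0.5, -0.03, -0.15], [-0.04, 0.0, 0.01], [-0.13, 0.01, 0.04]] + [[0.02, -0.22, 0.1], [0.01, -0.08, 0.04], [0.04, -0.49, 0.23], [0.02, -0.27, 0.12], [0.01, -0.07, 0.03]]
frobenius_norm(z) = 2.04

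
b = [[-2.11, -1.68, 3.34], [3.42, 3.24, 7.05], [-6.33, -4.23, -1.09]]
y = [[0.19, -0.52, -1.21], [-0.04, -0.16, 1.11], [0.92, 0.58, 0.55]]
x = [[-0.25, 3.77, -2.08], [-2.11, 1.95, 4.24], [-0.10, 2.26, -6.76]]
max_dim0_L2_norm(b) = 7.88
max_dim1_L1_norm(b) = 13.71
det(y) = -0.83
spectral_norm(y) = 1.81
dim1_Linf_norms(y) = [1.21, 1.11, 0.92]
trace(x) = -5.06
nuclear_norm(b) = 17.28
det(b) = 33.42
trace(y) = 0.58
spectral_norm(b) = 10.45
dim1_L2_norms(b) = [4.29, 8.48, 7.69]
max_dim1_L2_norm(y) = 1.33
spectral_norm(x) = 8.54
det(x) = -40.17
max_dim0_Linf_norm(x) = 6.76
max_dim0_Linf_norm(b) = 7.05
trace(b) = 0.04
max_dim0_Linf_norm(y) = 1.21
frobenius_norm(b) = 12.23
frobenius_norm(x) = 9.78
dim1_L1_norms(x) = [6.1, 8.3, 9.12]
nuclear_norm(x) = 14.21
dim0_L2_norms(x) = [2.13, 4.81, 8.25]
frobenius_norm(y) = 2.12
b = x @ y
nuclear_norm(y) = 3.28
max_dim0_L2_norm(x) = 8.25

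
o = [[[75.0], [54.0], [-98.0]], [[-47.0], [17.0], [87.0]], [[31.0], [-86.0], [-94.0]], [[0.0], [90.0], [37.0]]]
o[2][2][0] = -94.0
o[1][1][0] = 17.0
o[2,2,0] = -94.0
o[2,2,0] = -94.0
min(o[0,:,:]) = -98.0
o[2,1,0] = -86.0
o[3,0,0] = 0.0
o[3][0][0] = 0.0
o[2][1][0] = -86.0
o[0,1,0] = 54.0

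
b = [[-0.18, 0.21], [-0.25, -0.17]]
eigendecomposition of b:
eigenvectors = [[-0.01+0.68j, (-0.01-0.68j)], [-0.74+0.00j, -0.74-0.00j]]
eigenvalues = [(-0.18+0.23j), (-0.18-0.23j)]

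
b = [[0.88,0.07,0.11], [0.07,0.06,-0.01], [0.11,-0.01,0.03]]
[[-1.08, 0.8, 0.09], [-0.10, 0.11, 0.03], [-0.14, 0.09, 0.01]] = b @[[-1.1, 0.77, -0.06], [-0.47, 1.04, 0.76], [-0.72, 0.41, 0.78]]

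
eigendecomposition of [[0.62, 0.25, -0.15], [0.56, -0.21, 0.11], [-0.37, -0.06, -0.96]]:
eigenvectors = [[-0.86, -0.24, 0.12], [-0.46, 0.97, -0.22], [0.2, 0.05, 0.97]]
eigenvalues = [0.79, -0.34, -0.99]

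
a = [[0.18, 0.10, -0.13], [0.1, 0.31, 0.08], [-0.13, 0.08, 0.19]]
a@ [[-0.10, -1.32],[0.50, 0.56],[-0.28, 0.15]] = [[0.07, -0.2],[0.12, 0.05],[-0.00, 0.24]]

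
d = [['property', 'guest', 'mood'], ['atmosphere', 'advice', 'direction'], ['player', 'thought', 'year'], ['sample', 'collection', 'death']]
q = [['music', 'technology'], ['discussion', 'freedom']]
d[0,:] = ['property', 'guest', 'mood']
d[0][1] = 'guest'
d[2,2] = 'year'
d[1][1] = 'advice'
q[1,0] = 'discussion'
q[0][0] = 'music'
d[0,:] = ['property', 'guest', 'mood']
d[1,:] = ['atmosphere', 'advice', 'direction']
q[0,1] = 'technology'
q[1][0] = 'discussion'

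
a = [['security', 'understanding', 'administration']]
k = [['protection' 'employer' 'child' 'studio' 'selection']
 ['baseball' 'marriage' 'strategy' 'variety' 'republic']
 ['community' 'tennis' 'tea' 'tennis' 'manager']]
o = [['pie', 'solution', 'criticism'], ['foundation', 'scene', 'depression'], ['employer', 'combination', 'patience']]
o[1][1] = 'scene'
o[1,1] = 'scene'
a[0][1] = 'understanding'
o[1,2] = 'depression'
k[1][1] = 'marriage'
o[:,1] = ['solution', 'scene', 'combination']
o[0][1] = 'solution'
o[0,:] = ['pie', 'solution', 'criticism']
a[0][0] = 'security'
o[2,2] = 'patience'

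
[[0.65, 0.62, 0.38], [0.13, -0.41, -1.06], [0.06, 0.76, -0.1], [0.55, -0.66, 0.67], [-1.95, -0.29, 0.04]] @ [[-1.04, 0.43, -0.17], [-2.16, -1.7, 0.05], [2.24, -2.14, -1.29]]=[[-1.16,  -1.59,  -0.57],[-1.62,  3.02,  1.32],[-1.93,  -1.05,  0.16],[2.35,  -0.08,  -0.99],[2.74,  -0.43,  0.27]]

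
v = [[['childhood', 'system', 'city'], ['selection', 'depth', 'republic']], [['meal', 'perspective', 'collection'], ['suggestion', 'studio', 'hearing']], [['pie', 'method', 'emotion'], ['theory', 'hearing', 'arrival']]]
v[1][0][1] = 'perspective'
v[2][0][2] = 'emotion'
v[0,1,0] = 'selection'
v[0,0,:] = ['childhood', 'system', 'city']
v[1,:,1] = ['perspective', 'studio']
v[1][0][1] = 'perspective'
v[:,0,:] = [['childhood', 'system', 'city'], ['meal', 'perspective', 'collection'], ['pie', 'method', 'emotion']]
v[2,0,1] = 'method'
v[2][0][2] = 'emotion'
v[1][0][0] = 'meal'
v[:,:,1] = [['system', 'depth'], ['perspective', 'studio'], ['method', 'hearing']]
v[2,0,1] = 'method'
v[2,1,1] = 'hearing'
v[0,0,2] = 'city'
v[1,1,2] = 'hearing'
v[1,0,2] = 'collection'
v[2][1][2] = 'arrival'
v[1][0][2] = 'collection'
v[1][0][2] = 'collection'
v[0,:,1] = ['system', 'depth']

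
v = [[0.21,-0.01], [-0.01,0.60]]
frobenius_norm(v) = 0.64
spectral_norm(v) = 0.60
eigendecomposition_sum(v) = [[0.21,0.01], [0.01,0.0]] + [[0.00,-0.02], [-0.02,0.60]]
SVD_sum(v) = [[0.0, -0.02], [-0.02, 0.6]] + [[0.21, 0.01], [0.01, 0.0]]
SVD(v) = [[-0.03, 1.00], [1.0, 0.03]] @ diag([0.6002562418976664, 0.20974375810233362]) @ [[-0.03, 1.0], [1.0, 0.03]]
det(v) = 0.13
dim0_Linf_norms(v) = [0.21, 0.6]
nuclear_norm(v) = 0.81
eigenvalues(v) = [0.21, 0.6]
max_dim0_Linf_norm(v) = 0.6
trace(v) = 0.81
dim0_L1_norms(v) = [0.22, 0.61]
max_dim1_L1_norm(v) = 0.61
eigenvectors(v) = [[-1.0, 0.03], [-0.03, -1.00]]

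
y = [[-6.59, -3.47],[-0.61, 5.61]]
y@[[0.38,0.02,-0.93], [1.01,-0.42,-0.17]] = [[-6.01, 1.33, 6.72], [5.43, -2.37, -0.39]]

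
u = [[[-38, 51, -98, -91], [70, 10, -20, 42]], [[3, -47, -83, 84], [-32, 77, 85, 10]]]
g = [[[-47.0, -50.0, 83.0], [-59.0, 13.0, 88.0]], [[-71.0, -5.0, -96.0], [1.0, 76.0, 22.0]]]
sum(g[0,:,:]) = 28.0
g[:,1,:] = [[-59.0, 13.0, 88.0], [1.0, 76.0, 22.0]]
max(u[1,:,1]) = 77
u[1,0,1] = -47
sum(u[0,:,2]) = -118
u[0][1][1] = 10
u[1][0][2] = -83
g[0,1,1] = 13.0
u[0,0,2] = -98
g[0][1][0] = -59.0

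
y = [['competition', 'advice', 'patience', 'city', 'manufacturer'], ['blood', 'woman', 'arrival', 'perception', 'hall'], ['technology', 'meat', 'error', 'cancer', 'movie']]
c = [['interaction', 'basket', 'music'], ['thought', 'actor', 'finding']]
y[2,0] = 'technology'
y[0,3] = 'city'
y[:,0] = ['competition', 'blood', 'technology']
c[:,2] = ['music', 'finding']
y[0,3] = 'city'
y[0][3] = 'city'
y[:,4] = ['manufacturer', 'hall', 'movie']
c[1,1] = 'actor'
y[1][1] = 'woman'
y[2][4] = 'movie'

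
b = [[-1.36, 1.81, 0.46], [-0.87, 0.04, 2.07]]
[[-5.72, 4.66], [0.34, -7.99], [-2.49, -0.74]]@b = [[3.72, -10.17, 7.02], [6.49, 0.3, -16.38], [4.03, -4.54, -2.68]]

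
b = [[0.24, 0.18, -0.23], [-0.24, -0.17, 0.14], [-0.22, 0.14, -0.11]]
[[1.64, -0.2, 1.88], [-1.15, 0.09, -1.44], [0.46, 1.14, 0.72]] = b@[[1.08, -2.88, 1.05], [0.77, 5.07, 3.24], [-5.40, 1.83, -4.56]]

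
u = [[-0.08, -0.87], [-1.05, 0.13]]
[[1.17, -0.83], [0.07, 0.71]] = u @[[-0.23,-0.55],[-1.32,1.00]]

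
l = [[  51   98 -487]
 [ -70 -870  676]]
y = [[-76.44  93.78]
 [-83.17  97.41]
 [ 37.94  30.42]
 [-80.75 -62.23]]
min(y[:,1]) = -62.23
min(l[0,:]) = -487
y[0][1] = 93.78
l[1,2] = 676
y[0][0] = -76.44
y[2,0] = 37.94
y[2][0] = 37.94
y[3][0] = -80.75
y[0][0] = -76.44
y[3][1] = -62.23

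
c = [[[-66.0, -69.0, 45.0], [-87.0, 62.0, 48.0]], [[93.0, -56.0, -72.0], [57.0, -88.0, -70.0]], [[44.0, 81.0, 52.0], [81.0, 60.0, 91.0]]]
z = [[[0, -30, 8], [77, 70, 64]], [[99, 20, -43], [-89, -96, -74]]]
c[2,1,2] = 91.0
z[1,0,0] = 99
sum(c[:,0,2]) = 25.0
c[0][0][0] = -66.0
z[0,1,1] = 70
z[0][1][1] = 70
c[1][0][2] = -72.0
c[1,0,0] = 93.0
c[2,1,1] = 60.0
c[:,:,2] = [[45.0, 48.0], [-72.0, -70.0], [52.0, 91.0]]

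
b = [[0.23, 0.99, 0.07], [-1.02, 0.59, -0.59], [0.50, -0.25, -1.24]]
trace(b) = -0.42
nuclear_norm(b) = 3.67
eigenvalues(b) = [(0.48+1.02j), (0.48-1.02j), (-1.38+0j)]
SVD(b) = [[-0.26, 0.32, -0.91], [-0.06, 0.94, 0.34], [0.96, 0.15, -0.23]] @ diag([1.380490730184466, 1.3608450292232497, 0.9310994309487745]) @ [[0.35,-0.39,-0.85], [-0.6,0.61,-0.52], [-0.72,-0.69,0.02]]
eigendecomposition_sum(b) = [[(0.13+0.54j), (0.47-0.2j), (-0.08+0.14j)], [-0.53+0.27j, (0.32+0.44j), (-0.16-0.05j)], [(0.14+0.04j), (0.01-0.13j), 0.02+0.03j]] + [[0.13-0.54j, (0.47+0.2j), (-0.08-0.14j)], [(-0.53-0.27j), (0.32-0.44j), -0.16+0.05j], [(0.14-0.04j), 0.01+0.13j, (0.02-0.03j)]] + [[-0.04+0.00j, (0.05-0j), (0.22-0j)],[(0.05-0j), (-0.06+0j), -0.27+0.00j],[(0.22-0j), (-0.28+0j), -1.28+0.00j]]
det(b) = -1.75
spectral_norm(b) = 1.38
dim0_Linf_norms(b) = [1.02, 0.99, 1.24]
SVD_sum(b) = [[-0.13,0.14,0.31], [-0.03,0.03,0.07], [0.46,-0.52,-1.13]] + [[-0.26, 0.26, -0.22], [-0.76, 0.78, -0.67], [-0.12, 0.12, -0.1]] + [[0.61, 0.59, -0.02], [-0.23, -0.22, 0.01], [0.15, 0.15, -0.0]]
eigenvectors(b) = [[(0.15-0.65j), (0.15+0.65j), -0.17+0.00j], [(0.72+0j), 0.72-0.00j, 0.20+0.00j], [(-0.13-0.11j), (-0.13+0.11j), (0.96+0j)]]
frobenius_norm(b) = 2.15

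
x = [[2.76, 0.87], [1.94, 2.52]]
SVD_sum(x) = [[2.19, 1.64], [2.45, 1.84]] + [[0.57, -0.77], [-0.51, 0.68]]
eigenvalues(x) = [3.94, 1.34]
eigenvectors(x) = [[0.59,-0.52], [0.81,0.85]]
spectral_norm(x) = 4.10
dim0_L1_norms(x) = [4.7, 3.39]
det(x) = 5.27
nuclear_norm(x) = 5.39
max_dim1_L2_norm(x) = 3.18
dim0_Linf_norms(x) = [2.76, 2.52]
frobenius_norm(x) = 4.30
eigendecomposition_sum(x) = [[2.15, 1.32], [2.93, 1.79]] + [[0.61, -0.45], [-0.99, 0.73]]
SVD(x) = [[-0.67,-0.75], [-0.75,0.67]] @ diag([4.103779105249175, 1.283548618214472]) @ [[-0.80, -0.6], [-0.6, 0.8]]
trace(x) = 5.28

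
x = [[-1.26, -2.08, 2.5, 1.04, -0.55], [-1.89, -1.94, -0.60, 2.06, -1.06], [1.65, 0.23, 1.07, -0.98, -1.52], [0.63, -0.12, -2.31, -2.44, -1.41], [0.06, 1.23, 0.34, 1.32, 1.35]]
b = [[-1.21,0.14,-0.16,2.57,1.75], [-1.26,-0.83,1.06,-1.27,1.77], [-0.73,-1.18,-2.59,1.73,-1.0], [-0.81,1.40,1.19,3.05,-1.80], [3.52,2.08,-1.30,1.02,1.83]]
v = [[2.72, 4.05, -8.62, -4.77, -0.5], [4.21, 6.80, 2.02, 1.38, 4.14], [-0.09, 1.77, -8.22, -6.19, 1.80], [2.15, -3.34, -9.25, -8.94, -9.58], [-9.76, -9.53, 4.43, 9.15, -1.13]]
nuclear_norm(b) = 16.57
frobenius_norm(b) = 8.45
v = b @ x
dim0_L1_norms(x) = [5.49, 5.6, 6.82, 7.84, 5.89]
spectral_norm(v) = 23.67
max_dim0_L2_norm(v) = 15.85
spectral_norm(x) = 5.23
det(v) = 17.21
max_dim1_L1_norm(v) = 34.0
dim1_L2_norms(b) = [3.34, 2.85, 3.55, 4.07, 4.77]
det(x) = 5.20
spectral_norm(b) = 5.05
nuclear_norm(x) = 13.42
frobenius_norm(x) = 7.26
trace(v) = -8.77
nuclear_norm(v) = 49.91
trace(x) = -3.22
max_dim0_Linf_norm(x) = 2.5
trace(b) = 0.25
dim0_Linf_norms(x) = [1.89, 2.08, 2.5, 2.44, 1.52]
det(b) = -0.14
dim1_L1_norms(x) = [7.43, 7.55, 5.45, 6.91, 4.3]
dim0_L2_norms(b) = [4.08, 2.9, 3.31, 4.64, 3.71]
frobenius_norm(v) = 29.74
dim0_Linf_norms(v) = [9.76, 9.53, 9.25, 9.15, 9.58]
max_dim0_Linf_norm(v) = 9.76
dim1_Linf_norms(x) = [2.5, 2.06, 1.65, 2.44, 1.35]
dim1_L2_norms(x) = [3.68, 3.61, 2.68, 3.7, 2.28]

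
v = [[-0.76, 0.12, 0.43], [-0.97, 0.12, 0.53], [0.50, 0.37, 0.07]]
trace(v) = -0.57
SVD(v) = [[-0.60, -0.21, 0.78], [-0.75, -0.19, -0.63], [0.28, -0.96, -0.04]] @ diag([1.468877782262284, 0.4972791955792518, 0.0033856196310114365]) @ [[0.90,-0.04,-0.43],[-0.28,-0.81,-0.51],[-0.33,0.59,-0.74]]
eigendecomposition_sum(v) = [[-0.7, -0.02, 0.29], [-0.91, -0.03, 0.38], [0.64, 0.02, -0.27]] + [[-0.0, 0.00, 0.0], [0.00, -0.0, -0.00], [-0.01, 0.00, 0.0]] + [[-0.06,0.14,0.14],  [-0.06,0.15,0.15],  [-0.14,0.35,0.34]]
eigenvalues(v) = [-1.0, -0.01, 0.43]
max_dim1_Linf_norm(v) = 0.97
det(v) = 0.00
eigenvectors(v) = [[0.53, 0.33, 0.35], [0.69, -0.59, 0.38], [-0.49, 0.74, 0.86]]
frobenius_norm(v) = 1.55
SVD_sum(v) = [[-0.79,0.04,0.38], [-1.00,0.05,0.48], [0.36,-0.02,-0.18]] + [[0.03, 0.08, 0.05], [0.03, 0.08, 0.05], [0.14, 0.39, 0.25]] + [[-0.00, 0.00, -0.00], [0.00, -0.00, 0.0], [0.00, -0.00, 0.00]]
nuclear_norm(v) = 1.97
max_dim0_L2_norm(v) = 1.33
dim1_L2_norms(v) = [0.88, 1.11, 0.63]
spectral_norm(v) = 1.47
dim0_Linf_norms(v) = [0.97, 0.37, 0.53]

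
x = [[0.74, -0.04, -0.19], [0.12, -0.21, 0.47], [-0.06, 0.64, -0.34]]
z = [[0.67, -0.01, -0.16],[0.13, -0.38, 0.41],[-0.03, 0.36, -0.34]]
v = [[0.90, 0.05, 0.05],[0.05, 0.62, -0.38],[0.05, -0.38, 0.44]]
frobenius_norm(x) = 1.18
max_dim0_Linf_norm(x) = 0.74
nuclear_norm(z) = 1.48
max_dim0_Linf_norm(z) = 0.67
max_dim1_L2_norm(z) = 0.69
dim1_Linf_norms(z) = [0.67, 0.41, 0.36]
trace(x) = 0.19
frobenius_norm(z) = 1.02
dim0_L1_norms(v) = [1.0, 1.05, 0.87]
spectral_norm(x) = 0.85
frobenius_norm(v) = 1.30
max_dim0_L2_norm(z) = 0.68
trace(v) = 1.96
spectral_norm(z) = 0.76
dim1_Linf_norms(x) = [0.74, 0.47, 0.64]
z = v @ x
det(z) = -0.02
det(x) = -0.18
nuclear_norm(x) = 1.90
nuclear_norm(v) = 1.96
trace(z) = -0.05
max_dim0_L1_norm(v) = 1.05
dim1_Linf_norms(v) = [0.9, 0.62, 0.44]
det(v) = 0.11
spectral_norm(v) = 0.92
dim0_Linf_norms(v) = [0.9, 0.62, 0.44]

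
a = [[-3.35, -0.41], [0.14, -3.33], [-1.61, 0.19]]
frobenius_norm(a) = 5.01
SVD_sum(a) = [[-3.28, -0.74], [-0.58, -0.13], [-1.49, -0.34]] + [[-0.07,0.33], [0.72,-3.20], [-0.12,0.53]]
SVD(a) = [[-0.90, 0.10],  [-0.16, -0.98],  [-0.41, 0.16]] @ diag([3.737558734661016, 3.3403524821430373]) @ [[0.98, 0.22],[-0.22, 0.98]]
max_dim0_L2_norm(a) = 3.72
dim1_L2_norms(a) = [3.37, 3.33, 1.62]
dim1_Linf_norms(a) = [3.35, 3.33, 1.61]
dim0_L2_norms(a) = [3.72, 3.36]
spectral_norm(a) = 3.74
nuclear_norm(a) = 7.08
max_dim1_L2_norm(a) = 3.37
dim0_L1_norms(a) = [5.1, 3.93]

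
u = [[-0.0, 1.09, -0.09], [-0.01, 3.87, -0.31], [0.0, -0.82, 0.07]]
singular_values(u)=[4.12, 0.01, 0.0]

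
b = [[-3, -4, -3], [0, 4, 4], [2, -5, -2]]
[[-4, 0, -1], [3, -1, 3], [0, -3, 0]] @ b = [[10, 21, 14], [-3, -31, -19], [0, -12, -12]]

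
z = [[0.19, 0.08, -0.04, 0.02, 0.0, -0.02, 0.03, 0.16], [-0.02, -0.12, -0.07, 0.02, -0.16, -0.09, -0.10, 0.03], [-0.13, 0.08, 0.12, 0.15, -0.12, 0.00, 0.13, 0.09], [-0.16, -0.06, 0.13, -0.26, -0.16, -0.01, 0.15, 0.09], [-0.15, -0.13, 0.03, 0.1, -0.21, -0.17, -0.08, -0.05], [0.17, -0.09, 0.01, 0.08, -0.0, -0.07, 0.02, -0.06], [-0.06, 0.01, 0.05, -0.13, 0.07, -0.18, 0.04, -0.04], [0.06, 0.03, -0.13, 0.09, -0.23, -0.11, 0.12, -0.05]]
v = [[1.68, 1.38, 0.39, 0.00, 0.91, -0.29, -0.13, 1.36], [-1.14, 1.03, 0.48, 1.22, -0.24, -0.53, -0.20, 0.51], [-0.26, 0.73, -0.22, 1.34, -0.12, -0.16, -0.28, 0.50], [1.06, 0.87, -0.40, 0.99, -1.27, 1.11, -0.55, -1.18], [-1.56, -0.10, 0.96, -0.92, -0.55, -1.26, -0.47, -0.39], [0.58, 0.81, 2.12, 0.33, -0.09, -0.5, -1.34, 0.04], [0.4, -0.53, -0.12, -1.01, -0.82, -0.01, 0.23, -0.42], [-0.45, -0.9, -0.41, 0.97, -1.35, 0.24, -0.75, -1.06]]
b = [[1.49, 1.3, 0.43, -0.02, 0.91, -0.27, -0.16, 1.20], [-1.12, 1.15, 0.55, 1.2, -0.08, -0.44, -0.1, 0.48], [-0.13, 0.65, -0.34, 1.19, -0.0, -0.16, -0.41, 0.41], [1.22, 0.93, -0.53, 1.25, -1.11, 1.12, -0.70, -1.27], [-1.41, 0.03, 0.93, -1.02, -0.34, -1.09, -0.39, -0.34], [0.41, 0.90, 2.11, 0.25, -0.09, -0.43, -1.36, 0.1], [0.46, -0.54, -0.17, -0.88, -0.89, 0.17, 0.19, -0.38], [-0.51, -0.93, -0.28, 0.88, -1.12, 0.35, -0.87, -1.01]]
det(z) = -0.00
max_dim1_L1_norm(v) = 7.43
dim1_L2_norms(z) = [0.27, 0.25, 0.32, 0.41, 0.36, 0.23, 0.25, 0.33]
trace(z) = -0.36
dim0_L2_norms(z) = [0.37, 0.24, 0.24, 0.36, 0.41, 0.29, 0.27, 0.23]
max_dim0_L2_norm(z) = 0.41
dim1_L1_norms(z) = [0.54, 0.61, 0.82, 1.02, 0.92, 0.5, 0.58, 0.82]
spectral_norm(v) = 3.79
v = z + b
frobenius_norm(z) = 0.87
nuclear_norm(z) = 2.16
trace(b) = 1.96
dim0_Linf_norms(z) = [0.19, 0.13, 0.13, 0.26, 0.23, 0.18, 0.15, 0.16]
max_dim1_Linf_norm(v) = 2.12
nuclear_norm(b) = 14.96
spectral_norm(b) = 3.67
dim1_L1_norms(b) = [5.78, 5.12, 3.29, 8.13, 5.55, 5.65, 3.68, 5.95]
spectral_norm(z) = 0.51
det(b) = 0.03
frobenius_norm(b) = 6.54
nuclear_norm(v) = 15.29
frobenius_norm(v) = 6.70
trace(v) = 1.60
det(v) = 0.05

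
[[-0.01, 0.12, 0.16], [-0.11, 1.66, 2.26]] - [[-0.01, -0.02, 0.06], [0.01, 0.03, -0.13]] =[[0.00, 0.14, 0.1], [-0.12, 1.63, 2.39]]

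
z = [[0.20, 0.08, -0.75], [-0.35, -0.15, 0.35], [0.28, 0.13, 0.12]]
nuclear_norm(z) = 1.31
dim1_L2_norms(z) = [0.78, 0.52, 0.33]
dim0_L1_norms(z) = [0.83, 0.36, 1.22]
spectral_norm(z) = 0.91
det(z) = 0.00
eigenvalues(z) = [(0.08+0.4j), (0.08-0.4j), (0.01+0j)]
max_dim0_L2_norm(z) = 0.84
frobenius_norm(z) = 0.99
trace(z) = 0.17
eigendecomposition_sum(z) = [[(0.1+0.27j), (0.04+0.13j), (-0.37+0.19j)], [-0.18-0.14j, (-0.08-0.07j), 0.17-0.28j], [(0.14-0.03j), (0.07-0.01j), (0.06+0.2j)]] + [[0.10-0.27j, (0.04-0.13j), (-0.37-0.19j)],[-0.18+0.14j, -0.08+0.07j, (0.17+0.28j)],[0.14+0.03j, (0.07+0.01j), 0.06-0.20j]] + [[(-0-0j), -0.00-0.00j, (-0-0j)], [0.01+0.00j, 0.01+0.00j, (0.01+0j)], [-0.00-0.00j, -0.00-0.00j, (-0-0j)]]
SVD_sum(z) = [[0.31, 0.13, -0.69], [-0.19, -0.08, 0.43], [0.01, 0.0, -0.02]] + [[-0.11, -0.05, -0.06], [-0.16, -0.07, -0.08], [0.27, 0.12, 0.14]] + [[-0.00, 0.0, -0.00], [-0.0, 0.00, -0.0], [-0.00, 0.00, -0.0]]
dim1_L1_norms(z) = [1.03, 0.85, 0.53]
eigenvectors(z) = [[(-0.73+0j), (-0.73-0j), -0.42+0.00j], [0.49-0.30j, 0.49+0.30j, (0.91+0j)], [-0.06+0.36j, (-0.06-0.36j), -0.01+0.00j]]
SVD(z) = [[-0.85, -0.32, 0.42], [0.53, -0.48, 0.70], [-0.03, 0.82, 0.57]] @ diag([0.9073174240801211, 0.403566168410669, 0.00307240540052445]) @ [[-0.40, -0.17, 0.9], [0.82, 0.38, 0.43], [-0.41, 0.91, -0.01]]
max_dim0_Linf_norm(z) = 0.75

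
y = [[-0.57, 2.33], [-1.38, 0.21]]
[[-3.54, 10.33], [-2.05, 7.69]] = y@ [[1.30, -5.09], [-1.20, 3.19]]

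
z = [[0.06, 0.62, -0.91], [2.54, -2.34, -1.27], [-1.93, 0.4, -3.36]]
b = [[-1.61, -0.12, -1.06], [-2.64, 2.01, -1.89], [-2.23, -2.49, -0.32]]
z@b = [[0.30, 3.50, -0.94], [4.92, -1.85, 2.14], [9.54, 9.4, 2.36]]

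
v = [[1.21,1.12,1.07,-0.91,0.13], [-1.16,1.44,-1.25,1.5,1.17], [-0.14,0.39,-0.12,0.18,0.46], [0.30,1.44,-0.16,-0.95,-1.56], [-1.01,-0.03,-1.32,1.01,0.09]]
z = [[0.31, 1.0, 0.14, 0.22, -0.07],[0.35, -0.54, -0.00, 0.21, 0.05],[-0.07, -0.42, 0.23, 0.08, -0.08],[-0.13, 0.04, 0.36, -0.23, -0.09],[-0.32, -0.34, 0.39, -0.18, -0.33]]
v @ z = [[0.77,0.08,0.14,0.77,-0.08], [-0.34,-1.75,0.55,-0.61,-0.27], [-0.07,-0.45,0.2,-0.08,-0.13], [1.23,0.08,-0.95,0.85,0.66], [-0.39,-0.43,-0.05,-0.58,0.05]]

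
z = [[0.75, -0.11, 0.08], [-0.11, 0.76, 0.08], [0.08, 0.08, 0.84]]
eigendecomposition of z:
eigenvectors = [[-0.65, -0.72, 0.24], [-0.63, 0.69, 0.35], [0.42, -0.08, 0.91]]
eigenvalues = [0.59, 0.86, 0.89]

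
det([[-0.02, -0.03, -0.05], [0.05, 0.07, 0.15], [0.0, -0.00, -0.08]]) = -0.000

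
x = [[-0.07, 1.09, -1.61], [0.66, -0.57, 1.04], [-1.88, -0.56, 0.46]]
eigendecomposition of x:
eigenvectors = [[-0.69, 0.59, -0.12], [0.62, -0.19, 0.82], [-0.39, -0.79, 0.56]]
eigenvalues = [-1.96, 1.74, 0.05]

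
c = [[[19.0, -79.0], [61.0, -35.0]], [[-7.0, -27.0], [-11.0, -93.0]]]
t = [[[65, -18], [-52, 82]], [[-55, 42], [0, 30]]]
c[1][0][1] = -27.0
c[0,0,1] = -79.0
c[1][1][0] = -11.0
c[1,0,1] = -27.0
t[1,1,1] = 30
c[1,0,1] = -27.0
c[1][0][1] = -27.0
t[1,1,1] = 30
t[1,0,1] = 42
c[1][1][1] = -93.0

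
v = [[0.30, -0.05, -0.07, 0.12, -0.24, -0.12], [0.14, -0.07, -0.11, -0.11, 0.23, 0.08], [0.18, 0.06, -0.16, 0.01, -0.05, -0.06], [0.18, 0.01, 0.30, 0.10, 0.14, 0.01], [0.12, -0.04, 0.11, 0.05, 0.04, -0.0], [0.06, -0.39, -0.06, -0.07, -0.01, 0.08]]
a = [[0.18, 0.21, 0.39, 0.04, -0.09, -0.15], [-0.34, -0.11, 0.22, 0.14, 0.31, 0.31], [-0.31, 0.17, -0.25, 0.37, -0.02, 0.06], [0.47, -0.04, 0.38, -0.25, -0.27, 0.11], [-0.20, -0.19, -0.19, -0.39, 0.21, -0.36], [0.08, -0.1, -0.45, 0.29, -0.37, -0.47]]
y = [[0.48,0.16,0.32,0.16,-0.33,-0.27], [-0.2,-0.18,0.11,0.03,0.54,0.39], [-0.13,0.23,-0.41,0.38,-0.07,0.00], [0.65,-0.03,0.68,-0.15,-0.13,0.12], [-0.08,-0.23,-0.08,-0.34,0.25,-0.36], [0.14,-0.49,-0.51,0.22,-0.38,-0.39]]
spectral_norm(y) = 1.25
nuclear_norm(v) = 1.67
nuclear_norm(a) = 3.33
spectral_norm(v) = 0.49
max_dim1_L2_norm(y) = 0.97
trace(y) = -0.40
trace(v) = 0.29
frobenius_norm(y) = 1.91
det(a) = -0.00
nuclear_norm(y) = 3.94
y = a + v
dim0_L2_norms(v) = [0.44, 0.41, 0.39, 0.21, 0.37, 0.18]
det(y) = 0.01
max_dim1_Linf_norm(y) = 0.68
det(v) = 0.00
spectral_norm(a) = 1.02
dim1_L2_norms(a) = [0.51, 0.62, 0.57, 0.72, 0.66, 0.81]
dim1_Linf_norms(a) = [0.39, 0.34, 0.37, 0.47, 0.39, 0.47]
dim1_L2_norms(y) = [0.75, 0.73, 0.62, 0.97, 0.61, 0.93]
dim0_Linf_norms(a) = [0.47, 0.21, 0.45, 0.39, 0.37, 0.47]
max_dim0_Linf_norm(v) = 0.39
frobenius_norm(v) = 0.85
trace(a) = -0.69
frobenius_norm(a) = 1.61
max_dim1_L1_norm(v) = 0.9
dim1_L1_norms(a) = [1.06, 1.43, 1.18, 1.52, 1.54, 1.76]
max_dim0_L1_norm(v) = 0.98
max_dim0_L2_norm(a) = 0.8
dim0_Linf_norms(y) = [0.65, 0.49, 0.68, 0.38, 0.54, 0.39]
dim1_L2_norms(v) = [0.43, 0.33, 0.26, 0.39, 0.18, 0.41]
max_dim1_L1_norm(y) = 2.13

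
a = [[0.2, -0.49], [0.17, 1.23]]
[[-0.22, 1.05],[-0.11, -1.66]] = a@ [[-0.99, 1.44],[0.05, -1.55]]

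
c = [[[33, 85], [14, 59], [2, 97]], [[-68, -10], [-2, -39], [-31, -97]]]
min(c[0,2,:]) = 2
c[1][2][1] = -97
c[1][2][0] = -31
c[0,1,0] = 14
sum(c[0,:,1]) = 241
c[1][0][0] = -68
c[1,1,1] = -39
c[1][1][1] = -39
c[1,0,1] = -10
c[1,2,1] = -97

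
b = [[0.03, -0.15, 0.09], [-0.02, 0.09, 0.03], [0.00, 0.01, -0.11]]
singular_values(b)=[0.2, 0.12, 0.0]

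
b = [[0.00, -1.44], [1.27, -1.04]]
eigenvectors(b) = [[(0.73+0j), (0.73-0j)],  [(0.26-0.63j), (0.26+0.63j)]]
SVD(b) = [[-0.63, -0.78], [-0.78, 0.63]] @ diag([1.9782541362361556, 0.924451498167718]) @ [[-0.5, 0.87], [0.87, 0.50]]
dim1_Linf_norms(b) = [1.44, 1.27]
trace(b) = -1.04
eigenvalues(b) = [(-0.52+1.25j), (-0.52-1.25j)]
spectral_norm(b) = 1.98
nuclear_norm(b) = 2.90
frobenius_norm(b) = 2.18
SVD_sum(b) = [[0.62,-1.08], [0.76,-1.33]] + [[-0.62, -0.36], [0.51, 0.29]]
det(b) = 1.83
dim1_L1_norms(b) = [1.44, 2.31]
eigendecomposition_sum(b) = [[0.00+0.73j, (-0.72-0.3j)], [0.64+0.26j, -0.52+0.52j]] + [[0.00-0.73j, -0.72+0.30j], [(0.64-0.26j), -0.52-0.52j]]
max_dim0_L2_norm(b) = 1.78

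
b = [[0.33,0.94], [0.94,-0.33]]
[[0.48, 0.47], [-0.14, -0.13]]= b@[[0.03,0.03], [0.50,0.49]]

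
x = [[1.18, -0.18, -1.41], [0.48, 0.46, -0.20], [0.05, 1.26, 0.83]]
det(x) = 0.001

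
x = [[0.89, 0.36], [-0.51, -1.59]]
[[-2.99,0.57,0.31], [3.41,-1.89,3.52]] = x @ [[-2.86, 0.18, 1.43],[-1.23, 1.13, -2.67]]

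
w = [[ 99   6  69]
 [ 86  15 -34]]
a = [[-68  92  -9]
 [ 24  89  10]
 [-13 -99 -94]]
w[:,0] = [99, 86]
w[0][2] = 69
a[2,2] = -94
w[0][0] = 99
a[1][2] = 10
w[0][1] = 6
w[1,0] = 86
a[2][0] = -13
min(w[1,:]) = -34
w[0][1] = 6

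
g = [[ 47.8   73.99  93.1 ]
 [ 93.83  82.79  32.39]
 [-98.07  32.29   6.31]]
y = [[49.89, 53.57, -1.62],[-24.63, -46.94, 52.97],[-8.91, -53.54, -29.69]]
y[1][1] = -46.94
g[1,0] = 93.83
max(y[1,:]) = 52.97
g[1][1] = 82.79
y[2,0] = -8.91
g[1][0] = 93.83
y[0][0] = 49.89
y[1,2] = 52.97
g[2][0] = -98.07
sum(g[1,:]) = 209.01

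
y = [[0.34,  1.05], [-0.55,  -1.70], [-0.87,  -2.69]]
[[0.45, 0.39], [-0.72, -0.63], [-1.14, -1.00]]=y@ [[0.82, 0.16], [0.16, 0.32]]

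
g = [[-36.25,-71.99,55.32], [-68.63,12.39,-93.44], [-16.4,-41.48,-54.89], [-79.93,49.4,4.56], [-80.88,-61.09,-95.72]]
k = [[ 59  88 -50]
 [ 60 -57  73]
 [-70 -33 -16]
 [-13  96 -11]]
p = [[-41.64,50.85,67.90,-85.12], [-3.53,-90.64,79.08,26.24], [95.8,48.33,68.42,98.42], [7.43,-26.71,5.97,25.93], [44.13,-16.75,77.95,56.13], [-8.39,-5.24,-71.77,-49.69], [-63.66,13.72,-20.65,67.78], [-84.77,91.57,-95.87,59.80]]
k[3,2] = -11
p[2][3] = 98.42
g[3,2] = 4.56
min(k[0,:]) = -50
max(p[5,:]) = -5.24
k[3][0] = -13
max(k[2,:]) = -16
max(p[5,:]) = -5.24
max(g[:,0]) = -16.4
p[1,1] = -90.64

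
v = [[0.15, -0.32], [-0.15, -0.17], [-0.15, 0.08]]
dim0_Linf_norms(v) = [0.15, 0.32]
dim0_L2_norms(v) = [0.26, 0.37]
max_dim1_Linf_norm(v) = 0.32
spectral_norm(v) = 0.39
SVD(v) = [[-0.91, 0.08], [-0.26, -0.88], [0.34, -0.47]] @ diag([0.3896363184574086, 0.231048781297277]) @ [[-0.38, 0.93],[0.93, 0.38]]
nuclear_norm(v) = 0.62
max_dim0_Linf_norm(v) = 0.32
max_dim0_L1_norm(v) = 0.57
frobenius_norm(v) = 0.45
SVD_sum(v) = [[0.13, -0.33],[0.04, -0.09],[-0.05, 0.12]] + [[0.02, 0.01],[-0.19, -0.08],[-0.1, -0.04]]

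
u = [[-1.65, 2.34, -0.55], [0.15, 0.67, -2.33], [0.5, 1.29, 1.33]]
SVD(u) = [[-0.86,0.38,-0.36],[-0.52,-0.65,0.56],[-0.02,0.66,0.75]] @ diag([3.1798168399830113, 2.570883449541836, 1.1675714766267271]) @ [[0.42,  -0.75,  0.52], [-0.15,  0.51,  0.85], [0.90,  0.43,  -0.1]]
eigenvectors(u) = [[(0.99+0j), -0.45+0.19j, (-0.45-0.19j)], [-0.14+0.00j, -0.67+0.00j, -0.67-0.00j], [-0.09+0.00j, 0.11+0.56j, (0.11-0.56j)]]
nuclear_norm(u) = 6.92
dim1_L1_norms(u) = [4.54, 3.15, 3.12]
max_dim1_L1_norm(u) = 4.54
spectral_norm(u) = 3.18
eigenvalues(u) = [(-1.93+0j), (1.14+1.91j), (1.14-1.91j)]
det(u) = -9.54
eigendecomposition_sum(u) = [[-1.70+0.00j, (1.23-0j), (0.59+0j)], [(0.24-0j), (-0.18+0j), -0.09-0.00j], [(0.16-0j), (-0.12+0j), -0.06-0.00j]] + [[(0.02+0.14j), 0.55+0.49j, (-0.57+0.74j)], [-0.05+0.19j, 0.42+0.92j, (-1.12+0.62j)], [(0.17+0.01j), 0.70-0.50j, 0.69+0.84j]] + [[0.02-0.14j, (0.55-0.49j), -0.57-0.74j], [-0.05-0.19j, (0.42-0.92j), -1.12-0.62j], [(0.17-0.01j), 0.70+0.50j, 0.69-0.84j]]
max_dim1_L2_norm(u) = 2.92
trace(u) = 0.35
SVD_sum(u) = [[-1.13, 2.03, -1.41], [-0.69, 1.23, -0.85], [-0.03, 0.05, -0.03]] + [[-0.14,0.49,0.82],[0.25,-0.84,-1.41],[-0.26,0.87,1.45]] + [[-0.37,-0.18,0.04], [0.59,0.28,-0.06], [0.78,0.38,-0.09]]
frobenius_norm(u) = 4.25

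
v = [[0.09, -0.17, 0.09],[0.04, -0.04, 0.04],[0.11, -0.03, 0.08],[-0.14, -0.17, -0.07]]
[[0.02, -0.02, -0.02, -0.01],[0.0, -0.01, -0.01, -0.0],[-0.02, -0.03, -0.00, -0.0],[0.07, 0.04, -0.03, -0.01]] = v@[[-0.22, -0.28, 0.15, -0.05], [-0.24, -0.03, 0.12, 0.07], [0.01, 0.01, -0.18, 0.07]]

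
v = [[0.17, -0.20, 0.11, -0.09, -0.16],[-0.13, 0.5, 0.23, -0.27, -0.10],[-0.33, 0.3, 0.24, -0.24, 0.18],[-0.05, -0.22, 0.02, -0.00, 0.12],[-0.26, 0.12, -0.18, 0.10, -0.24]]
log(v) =[[-0.67+0.83j, -0.89-0.19j, (0.89+0.35j), (-0.54-0.19j), (0.09+1.15j)], [(0.26+0.24j), (-1.24+0.3j), 0.96-0.17j, (-1.08+0.52j), (-0.04+0.54j)], [(-1.24-1.49j), -0.91+2.84j, -0.30-2.50j, -2.90+4.38j, 0.55-0.64j], [-0.06-1.52j, (-2.36+3.3j), 1.52-2.85j, -4.84+5.12j, 0.36-0.41j], [-0.06+1.91j, (0.78-0.64j), (-0.73+0.96j), (0.9-0.78j), (-1.37+2.53j)]]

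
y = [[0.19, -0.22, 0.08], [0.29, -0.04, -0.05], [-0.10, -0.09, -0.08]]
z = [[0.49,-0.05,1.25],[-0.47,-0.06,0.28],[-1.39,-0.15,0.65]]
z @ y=[[-0.05, -0.22, -0.06], [-0.13, 0.08, -0.06], [-0.37, 0.25, -0.16]]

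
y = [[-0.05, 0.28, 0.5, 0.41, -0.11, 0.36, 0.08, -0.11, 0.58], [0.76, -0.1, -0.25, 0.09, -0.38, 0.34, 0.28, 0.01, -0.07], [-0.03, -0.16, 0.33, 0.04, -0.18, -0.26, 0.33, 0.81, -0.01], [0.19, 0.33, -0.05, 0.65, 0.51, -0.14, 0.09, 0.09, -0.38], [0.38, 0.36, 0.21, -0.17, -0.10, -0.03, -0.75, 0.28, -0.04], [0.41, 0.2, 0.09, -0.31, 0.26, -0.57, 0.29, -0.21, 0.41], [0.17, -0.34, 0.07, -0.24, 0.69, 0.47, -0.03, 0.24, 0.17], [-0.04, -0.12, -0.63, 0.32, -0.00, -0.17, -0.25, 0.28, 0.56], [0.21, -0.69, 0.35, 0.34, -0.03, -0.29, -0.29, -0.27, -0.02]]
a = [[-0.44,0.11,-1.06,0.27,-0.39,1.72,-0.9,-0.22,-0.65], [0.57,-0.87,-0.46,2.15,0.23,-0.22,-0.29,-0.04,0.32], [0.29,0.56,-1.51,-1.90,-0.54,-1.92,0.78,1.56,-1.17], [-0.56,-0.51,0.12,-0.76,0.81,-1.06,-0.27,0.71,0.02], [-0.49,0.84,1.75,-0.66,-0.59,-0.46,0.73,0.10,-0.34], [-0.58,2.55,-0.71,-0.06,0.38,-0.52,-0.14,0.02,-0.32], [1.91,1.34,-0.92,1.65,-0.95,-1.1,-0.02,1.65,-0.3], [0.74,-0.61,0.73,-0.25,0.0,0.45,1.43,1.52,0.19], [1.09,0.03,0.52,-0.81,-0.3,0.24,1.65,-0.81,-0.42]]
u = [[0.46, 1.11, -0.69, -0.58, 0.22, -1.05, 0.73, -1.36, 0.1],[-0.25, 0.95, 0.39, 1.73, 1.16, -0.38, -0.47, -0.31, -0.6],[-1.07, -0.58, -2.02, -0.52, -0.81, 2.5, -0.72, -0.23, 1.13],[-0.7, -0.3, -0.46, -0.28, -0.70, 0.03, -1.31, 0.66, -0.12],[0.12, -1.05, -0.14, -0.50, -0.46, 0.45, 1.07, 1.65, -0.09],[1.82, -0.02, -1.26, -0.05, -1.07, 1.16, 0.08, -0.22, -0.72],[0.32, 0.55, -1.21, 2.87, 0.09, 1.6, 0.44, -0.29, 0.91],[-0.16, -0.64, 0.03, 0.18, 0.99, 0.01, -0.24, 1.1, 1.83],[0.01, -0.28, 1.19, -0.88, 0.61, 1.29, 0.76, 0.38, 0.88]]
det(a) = 246.43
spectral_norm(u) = 4.69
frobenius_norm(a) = 8.34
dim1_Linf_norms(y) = [0.58, 0.76, 0.81, 0.65, 0.75, 0.57, 0.69, 0.63, 0.69]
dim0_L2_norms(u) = [2.32, 2.11, 3.07, 3.6, 2.29, 3.64, 2.23, 2.58, 2.67]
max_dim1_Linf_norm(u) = 2.87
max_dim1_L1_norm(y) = 2.75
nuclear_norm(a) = 21.48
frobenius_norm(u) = 8.34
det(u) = 249.35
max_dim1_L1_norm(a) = 10.23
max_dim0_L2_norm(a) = 3.57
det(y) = 1.00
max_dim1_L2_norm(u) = 3.82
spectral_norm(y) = 1.01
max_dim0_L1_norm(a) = 8.51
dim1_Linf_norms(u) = [1.36, 1.73, 2.5, 1.31, 1.65, 1.82, 2.87, 1.83, 1.29]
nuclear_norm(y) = 9.00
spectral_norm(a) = 4.71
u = a @ y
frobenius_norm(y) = 3.00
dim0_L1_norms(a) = [6.67, 7.42, 7.78, 8.51, 4.19, 7.69, 6.21, 6.63, 3.73]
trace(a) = -3.61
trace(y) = 0.39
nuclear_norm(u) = 21.47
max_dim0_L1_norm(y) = 2.63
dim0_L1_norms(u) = [4.91, 5.48, 7.39, 7.59, 6.11, 8.47, 5.82, 6.2, 6.38]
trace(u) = 2.23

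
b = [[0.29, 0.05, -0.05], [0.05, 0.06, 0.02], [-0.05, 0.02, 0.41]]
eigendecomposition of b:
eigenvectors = [[0.22, -0.92, -0.34], [-0.97, -0.23, 0.01], [0.08, -0.33, 0.94]]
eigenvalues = [0.05, 0.28, 0.43]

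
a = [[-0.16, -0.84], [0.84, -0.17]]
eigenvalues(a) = [(-0.16+0.84j), (-0.16-0.84j)]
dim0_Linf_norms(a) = [0.84, 0.84]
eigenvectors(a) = [[0.71j,-0.71j], [0.71+0.00j,0.71-0.00j]]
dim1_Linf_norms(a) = [0.84, 0.84]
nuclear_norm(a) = 1.71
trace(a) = -0.33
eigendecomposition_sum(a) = [[(-0.08+0.42j), -0.42-0.08j], [0.42+0.08j, -0.09+0.42j]] + [[-0.08-0.42j, (-0.42+0.08j)], [0.42-0.08j, (-0.09-0.42j)]]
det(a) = 0.73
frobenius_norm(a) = 1.21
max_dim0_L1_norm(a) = 1.01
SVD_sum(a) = [[0.35, -0.42], [0.42, -0.51]] + [[-0.51, -0.42], [0.42, 0.34]]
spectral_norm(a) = 0.86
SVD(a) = [[0.64, 0.77], [0.77, -0.64]] @ diag([0.8610519844028165, 0.8510519844028165]) @ [[0.64, -0.77], [-0.77, -0.64]]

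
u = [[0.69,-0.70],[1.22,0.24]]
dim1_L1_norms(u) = [1.39, 1.46]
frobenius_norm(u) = 1.58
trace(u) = 0.93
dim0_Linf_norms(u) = [1.22, 0.7]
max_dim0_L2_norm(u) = 1.4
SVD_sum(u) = [[0.77, -0.1], [1.17, -0.15]] + [[-0.08, -0.6],[0.05, 0.39]]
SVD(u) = [[-0.55, -0.84], [-0.84, 0.55]] @ diag([1.4105274267927455, 0.7228501769145774]) @ [[-0.99, 0.13], [0.13, 0.99]]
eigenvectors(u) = [[0.15+0.59j, (0.15-0.59j)], [(0.8+0j), (0.8-0j)]]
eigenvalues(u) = [(0.46+0.9j), (0.46-0.9j)]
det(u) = 1.02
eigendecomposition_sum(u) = [[0.34+0.39j, -0.35+0.18j],[(0.61-0.32j), 0.12+0.51j]] + [[(0.34-0.39j), (-0.35-0.18j)], [0.61+0.32j, 0.12-0.51j]]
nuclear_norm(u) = 2.13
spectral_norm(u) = 1.41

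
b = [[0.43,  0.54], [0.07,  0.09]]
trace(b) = 0.52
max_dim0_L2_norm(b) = 0.55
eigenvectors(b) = [[0.99, -0.78], [0.16, 0.62]]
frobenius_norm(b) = 0.70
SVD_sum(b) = [[0.43, 0.54],[0.07, 0.09]] + [[0.00, -0.0], [-0.0, 0.00]]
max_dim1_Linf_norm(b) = 0.54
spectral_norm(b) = 0.70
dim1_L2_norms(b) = [0.69, 0.11]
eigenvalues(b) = [0.52, 0.0]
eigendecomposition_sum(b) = [[0.43, 0.54], [0.07, 0.09]] + [[0.00, -0.00], [-0.0, 0.00]]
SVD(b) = [[-0.99, -0.16], [-0.16, 0.99]] @ diag([0.6996415834158669, 0.0012863729391353613]) @ [[-0.62, -0.78],[-0.78, 0.62]]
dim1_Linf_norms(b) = [0.54, 0.09]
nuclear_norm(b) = 0.70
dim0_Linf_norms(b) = [0.43, 0.54]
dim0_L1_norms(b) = [0.5, 0.63]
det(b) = 0.00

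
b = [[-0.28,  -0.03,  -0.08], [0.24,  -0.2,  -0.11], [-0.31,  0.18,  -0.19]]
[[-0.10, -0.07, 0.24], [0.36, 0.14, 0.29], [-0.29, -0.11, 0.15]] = b @ [[0.56, 0.33, -0.36], [-0.98, -0.22, -1.17], [-0.31, -0.16, -1.29]]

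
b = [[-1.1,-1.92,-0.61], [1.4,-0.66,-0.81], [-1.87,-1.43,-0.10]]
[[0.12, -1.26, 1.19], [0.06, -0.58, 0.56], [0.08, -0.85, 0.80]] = b @[[-0.01, 0.13, -0.12], [-0.04, 0.38, -0.36], [-0.06, 0.63, -0.60]]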